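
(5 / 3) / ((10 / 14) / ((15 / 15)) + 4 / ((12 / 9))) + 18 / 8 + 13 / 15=927 / 260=3.57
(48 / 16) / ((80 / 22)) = 33 / 40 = 0.82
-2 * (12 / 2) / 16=-3 / 4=-0.75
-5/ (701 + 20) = -5/ 721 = -0.01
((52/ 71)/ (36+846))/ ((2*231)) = 0.00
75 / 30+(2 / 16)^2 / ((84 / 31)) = 13471 / 5376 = 2.51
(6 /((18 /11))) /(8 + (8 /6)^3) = 99 /280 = 0.35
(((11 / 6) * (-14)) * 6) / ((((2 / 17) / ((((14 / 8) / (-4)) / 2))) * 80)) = 9163 / 2560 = 3.58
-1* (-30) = 30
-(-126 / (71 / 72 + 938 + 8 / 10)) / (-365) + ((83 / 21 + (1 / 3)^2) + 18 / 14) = 8322512587 / 1555947477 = 5.35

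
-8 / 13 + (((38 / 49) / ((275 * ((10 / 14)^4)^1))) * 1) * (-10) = -323412 / 446875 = -0.72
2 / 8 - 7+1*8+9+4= 57 / 4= 14.25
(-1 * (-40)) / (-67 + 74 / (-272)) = -5440 / 9149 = -0.59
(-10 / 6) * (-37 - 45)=410 / 3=136.67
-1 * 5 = -5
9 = 9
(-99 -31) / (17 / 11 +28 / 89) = -127270 / 1821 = -69.89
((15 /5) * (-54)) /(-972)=1 /6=0.17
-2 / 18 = -1 / 9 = -0.11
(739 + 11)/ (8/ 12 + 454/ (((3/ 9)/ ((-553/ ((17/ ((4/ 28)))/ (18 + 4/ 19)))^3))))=-0.00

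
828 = 828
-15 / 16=-0.94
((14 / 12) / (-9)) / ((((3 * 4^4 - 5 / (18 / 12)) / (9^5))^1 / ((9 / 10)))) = -413343 / 45880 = -9.01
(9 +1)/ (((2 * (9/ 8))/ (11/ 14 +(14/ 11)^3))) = 1061140/ 83853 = 12.65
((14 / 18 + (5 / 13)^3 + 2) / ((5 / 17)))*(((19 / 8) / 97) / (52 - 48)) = 1810415 / 30687696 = 0.06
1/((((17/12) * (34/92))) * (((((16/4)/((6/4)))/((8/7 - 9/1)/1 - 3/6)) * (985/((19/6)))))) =-153387/7970620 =-0.02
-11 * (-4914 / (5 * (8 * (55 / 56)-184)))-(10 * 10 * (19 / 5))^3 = -37587362042 / 685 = -54872061.38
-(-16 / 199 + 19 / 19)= -0.92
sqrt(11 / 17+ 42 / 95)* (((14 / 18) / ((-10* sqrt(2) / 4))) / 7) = -sqrt(5681570) / 72675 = -0.03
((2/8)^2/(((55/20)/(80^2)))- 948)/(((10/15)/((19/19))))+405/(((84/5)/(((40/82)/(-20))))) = -1204.41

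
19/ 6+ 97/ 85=2197/ 510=4.31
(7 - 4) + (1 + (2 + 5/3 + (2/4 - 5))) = 19/6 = 3.17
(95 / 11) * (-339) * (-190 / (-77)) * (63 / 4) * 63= -1734722325 / 242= -7168274.07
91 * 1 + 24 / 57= 91.42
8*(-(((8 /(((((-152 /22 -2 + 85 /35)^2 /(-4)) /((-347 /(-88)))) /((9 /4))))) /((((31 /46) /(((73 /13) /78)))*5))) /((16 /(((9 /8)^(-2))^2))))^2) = -51702053157185859878912 /203486946159164558447106225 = -0.00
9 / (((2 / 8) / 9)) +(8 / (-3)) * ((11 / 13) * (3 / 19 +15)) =71580 / 247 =289.80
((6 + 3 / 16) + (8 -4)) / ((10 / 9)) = 9.17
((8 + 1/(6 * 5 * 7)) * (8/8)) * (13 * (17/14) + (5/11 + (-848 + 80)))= -194611051/32340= -6017.66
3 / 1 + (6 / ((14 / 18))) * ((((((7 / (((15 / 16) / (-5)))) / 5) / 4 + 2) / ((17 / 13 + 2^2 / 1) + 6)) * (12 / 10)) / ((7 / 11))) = 190371 / 60025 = 3.17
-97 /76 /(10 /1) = -97 /760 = -0.13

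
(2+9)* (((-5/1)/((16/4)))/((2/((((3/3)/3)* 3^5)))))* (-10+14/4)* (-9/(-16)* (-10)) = -2606175/128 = -20360.74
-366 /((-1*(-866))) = -183 /433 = -0.42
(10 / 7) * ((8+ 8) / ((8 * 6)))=10 / 21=0.48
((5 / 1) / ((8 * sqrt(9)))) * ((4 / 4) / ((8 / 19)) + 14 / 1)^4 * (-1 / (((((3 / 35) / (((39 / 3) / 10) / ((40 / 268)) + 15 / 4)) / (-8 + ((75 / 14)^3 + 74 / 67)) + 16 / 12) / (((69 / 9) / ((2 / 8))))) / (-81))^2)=-1092841095906152078303405801053215 / 21022183727923003424768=-51985136751.26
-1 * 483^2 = -233289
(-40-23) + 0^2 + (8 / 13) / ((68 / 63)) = -13797 / 221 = -62.43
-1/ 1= -1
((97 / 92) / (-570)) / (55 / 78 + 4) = -1261 / 3207580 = -0.00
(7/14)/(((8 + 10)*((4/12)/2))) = 1/6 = 0.17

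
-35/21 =-5/3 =-1.67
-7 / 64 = -0.11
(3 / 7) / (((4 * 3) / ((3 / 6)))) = 1 / 56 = 0.02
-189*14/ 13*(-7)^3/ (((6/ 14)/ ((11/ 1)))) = 23294502/ 13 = 1791884.77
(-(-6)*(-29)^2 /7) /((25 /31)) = 156426 /175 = 893.86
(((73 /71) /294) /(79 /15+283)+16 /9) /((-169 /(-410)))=98684039185 /22880701116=4.31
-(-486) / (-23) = -486 / 23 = -21.13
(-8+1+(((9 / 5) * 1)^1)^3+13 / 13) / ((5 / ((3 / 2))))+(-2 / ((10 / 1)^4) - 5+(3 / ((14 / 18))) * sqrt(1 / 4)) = -109271 / 35000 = -3.12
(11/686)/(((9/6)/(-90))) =-330/343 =-0.96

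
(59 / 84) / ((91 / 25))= 1475 / 7644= 0.19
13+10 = 23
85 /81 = 1.05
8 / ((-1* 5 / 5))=-8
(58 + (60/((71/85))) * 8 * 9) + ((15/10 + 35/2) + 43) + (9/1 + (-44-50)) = 369685/71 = 5206.83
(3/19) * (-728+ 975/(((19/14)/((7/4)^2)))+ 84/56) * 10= 3359955/1444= 2326.84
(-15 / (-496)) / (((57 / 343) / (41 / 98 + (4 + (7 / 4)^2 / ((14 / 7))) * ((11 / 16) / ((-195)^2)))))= 931480207 / 12231598080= 0.08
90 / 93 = 30 / 31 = 0.97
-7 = -7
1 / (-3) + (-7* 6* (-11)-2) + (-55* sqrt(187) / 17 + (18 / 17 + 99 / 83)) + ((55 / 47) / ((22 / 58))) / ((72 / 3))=245132465 / 530536-55* sqrt(187) / 17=417.80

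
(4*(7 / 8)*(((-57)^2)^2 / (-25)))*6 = -221676021 / 25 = -8867040.84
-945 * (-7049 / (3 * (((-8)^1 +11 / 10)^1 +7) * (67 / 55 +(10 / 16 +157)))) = 3256638000 / 23297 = 139787.87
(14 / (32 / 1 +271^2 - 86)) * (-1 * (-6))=84 / 73387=0.00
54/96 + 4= 4.56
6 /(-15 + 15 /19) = -19 /45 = -0.42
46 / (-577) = -46 / 577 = -0.08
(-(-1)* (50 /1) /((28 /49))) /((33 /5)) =875 /66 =13.26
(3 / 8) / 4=3 / 32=0.09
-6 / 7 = -0.86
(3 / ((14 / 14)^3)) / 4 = 3 / 4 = 0.75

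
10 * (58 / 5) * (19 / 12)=551 / 3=183.67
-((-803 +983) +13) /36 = -193 /36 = -5.36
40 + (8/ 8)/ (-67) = 2679/ 67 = 39.99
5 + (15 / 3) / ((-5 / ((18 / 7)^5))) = -1805533 / 16807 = -107.43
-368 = -368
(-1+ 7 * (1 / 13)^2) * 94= -15228 / 169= -90.11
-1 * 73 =-73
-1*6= -6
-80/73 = -1.10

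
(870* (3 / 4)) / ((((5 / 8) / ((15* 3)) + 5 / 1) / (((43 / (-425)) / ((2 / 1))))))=-202014 / 30685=-6.58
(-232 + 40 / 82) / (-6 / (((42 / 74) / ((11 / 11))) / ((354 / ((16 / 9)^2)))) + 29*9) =1417472 / 5651727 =0.25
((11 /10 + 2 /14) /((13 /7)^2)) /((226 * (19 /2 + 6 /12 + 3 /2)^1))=609 /4392310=0.00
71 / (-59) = -1.20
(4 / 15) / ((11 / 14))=56 / 165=0.34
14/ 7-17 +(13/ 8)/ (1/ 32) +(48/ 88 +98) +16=1667/ 11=151.55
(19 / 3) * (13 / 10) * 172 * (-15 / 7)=-21242 / 7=-3034.57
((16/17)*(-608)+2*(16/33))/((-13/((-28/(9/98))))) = -879397120/65637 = -13397.89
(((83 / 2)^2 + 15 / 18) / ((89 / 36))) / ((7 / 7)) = 62031 / 89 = 696.98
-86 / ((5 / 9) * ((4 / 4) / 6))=-4644 / 5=-928.80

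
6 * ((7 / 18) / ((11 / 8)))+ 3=155 / 33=4.70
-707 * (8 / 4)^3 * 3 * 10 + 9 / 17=-2884551 / 17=-169679.47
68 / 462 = 34 / 231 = 0.15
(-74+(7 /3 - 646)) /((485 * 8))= -2153 /11640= -0.18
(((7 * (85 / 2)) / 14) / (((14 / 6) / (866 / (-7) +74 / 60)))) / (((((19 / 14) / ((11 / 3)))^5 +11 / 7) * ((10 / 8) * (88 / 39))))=-171275890483698 / 683571334045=-250.56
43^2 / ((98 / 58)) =53621 / 49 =1094.31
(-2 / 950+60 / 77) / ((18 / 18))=28423 / 36575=0.78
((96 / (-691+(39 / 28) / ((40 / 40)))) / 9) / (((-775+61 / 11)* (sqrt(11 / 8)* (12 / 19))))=532* sqrt(22) / 91930149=0.00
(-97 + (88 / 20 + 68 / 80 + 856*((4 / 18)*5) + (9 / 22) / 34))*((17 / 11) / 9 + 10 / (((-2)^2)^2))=912631075 / 1332936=684.68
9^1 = 9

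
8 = 8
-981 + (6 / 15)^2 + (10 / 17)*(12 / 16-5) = -49167 / 50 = -983.34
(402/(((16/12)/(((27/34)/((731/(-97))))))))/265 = -1579257/13172620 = -0.12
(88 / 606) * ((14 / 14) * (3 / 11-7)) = -296 / 303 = -0.98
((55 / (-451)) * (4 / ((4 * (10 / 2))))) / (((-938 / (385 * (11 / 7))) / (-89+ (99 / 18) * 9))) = -47795 / 76916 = -0.62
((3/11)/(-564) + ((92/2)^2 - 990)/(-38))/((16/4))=-1164303/157168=-7.41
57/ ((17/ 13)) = 741/ 17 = 43.59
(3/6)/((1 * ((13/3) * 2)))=0.06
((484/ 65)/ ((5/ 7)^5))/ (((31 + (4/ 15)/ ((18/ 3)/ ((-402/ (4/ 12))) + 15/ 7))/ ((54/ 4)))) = 7507485216/ 432209375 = 17.37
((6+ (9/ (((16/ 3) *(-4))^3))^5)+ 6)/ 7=14855280471424562451500881245/ 8665580274997661924293869568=1.71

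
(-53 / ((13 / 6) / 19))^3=-220567826088 / 2197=-100395005.05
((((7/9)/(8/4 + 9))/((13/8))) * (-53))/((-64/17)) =6307/10296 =0.61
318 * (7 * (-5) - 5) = -12720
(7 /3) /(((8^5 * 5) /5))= 7 /98304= 0.00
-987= -987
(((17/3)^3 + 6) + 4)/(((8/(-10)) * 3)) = -25915/324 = -79.98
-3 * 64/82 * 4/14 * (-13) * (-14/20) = -1248/205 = -6.09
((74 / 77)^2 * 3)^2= 269879184 / 35153041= 7.68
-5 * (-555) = 2775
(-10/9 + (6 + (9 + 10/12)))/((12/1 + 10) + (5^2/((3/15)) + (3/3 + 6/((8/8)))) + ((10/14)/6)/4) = 0.10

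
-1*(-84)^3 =592704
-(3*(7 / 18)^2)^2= -2401 / 11664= -0.21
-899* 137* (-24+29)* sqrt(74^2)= -45570310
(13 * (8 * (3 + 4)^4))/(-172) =-62426/43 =-1451.77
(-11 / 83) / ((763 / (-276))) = 3036 / 63329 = 0.05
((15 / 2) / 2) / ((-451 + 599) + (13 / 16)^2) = 960 / 38057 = 0.03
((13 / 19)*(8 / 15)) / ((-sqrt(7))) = -104*sqrt(7) / 1995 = -0.14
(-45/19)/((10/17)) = -153/38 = -4.03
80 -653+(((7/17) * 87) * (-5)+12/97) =-1240038/1649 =-751.99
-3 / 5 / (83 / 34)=-102 / 415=-0.25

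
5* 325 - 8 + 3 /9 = 4852 /3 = 1617.33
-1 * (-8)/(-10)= -4/5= -0.80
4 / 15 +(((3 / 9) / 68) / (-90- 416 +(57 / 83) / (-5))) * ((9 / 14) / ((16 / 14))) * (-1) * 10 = 457155647 / 1713983520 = 0.27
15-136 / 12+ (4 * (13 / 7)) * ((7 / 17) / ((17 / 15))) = 5519 / 867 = 6.37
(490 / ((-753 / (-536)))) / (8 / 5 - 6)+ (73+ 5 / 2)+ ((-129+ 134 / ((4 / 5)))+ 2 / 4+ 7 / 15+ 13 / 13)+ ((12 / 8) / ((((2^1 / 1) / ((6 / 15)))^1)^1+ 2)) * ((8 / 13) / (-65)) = 239703479 / 6532526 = 36.69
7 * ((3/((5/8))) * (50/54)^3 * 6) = 350000/2187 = 160.04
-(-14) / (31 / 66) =29.81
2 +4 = 6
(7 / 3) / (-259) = -1 / 111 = -0.01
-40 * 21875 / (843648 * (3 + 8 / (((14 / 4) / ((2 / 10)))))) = -0.30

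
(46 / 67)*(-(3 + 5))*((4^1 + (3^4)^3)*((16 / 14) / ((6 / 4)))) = -3129148160 / 1407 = -2223985.90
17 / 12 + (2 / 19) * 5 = 443 / 228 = 1.94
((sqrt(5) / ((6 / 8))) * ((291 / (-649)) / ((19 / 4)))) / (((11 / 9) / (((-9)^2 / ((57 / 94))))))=-35450784 * sqrt(5) / 2577179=-30.76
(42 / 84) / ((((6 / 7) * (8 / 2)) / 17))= 119 / 48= 2.48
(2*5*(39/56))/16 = 195/448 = 0.44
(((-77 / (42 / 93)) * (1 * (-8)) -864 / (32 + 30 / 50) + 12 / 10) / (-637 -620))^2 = 1190363917444 / 1049508047025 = 1.13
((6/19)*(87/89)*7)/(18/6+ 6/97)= 39382/55803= 0.71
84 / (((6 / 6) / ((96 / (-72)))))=-112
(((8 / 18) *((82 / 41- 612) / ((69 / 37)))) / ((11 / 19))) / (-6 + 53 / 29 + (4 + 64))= -49744280 / 12644181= -3.93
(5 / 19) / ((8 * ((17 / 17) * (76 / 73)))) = 365 / 11552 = 0.03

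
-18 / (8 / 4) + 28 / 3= 0.33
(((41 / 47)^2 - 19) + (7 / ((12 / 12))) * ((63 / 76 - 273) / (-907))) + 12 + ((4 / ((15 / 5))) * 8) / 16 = -1585964431 / 456812364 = -3.47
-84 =-84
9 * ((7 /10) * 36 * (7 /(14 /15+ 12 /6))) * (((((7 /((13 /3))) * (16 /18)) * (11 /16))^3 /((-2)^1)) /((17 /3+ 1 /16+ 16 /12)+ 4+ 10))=-12.36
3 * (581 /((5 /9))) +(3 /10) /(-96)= 1003967 /320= 3137.40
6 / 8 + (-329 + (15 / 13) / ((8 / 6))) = -4256 / 13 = -327.38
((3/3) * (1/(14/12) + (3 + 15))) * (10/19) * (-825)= -1089000/133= -8187.97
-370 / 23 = -16.09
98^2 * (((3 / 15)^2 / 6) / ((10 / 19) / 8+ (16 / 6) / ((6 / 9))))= 15.75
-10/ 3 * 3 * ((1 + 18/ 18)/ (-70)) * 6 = 12/ 7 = 1.71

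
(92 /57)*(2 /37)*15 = 920 /703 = 1.31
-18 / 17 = -1.06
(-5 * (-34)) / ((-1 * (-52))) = 85 / 26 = 3.27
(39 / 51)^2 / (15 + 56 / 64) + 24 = 882224 / 36703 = 24.04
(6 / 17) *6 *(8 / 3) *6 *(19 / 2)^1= 5472 / 17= 321.88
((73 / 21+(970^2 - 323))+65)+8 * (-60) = 19743475 / 21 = 940165.48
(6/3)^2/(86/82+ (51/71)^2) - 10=-601829/80851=-7.44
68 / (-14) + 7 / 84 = -401 / 84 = -4.77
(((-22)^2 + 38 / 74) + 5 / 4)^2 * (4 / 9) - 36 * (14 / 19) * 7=98029591579 / 936396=104688.18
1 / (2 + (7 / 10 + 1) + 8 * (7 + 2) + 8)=10 / 837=0.01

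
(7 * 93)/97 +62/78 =28396/3783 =7.51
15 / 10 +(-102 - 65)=-331 / 2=-165.50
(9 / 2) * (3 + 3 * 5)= 81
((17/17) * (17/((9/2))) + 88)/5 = 826/45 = 18.36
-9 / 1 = -9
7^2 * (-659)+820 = -31471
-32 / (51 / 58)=-1856 / 51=-36.39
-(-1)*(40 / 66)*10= 200 / 33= 6.06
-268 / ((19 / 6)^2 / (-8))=77184 / 361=213.81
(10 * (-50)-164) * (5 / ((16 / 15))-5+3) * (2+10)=-21414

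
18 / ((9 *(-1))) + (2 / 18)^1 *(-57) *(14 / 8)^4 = -47155 / 768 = -61.40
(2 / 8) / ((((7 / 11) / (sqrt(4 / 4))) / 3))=33 / 28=1.18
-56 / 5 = -11.20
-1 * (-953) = 953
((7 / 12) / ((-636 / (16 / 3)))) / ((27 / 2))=-14 / 38637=-0.00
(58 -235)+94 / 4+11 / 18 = -1376 / 9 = -152.89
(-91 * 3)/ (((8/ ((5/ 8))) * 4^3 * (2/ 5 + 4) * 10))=-1365/ 180224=-0.01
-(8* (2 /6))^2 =-7.11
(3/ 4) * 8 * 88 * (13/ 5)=6864/ 5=1372.80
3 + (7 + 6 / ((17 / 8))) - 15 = -37 / 17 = -2.18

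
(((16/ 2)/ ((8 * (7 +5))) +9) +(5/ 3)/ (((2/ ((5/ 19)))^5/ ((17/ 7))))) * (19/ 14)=15114373921/ 1226059968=12.33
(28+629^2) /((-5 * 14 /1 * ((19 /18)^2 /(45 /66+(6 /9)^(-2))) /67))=-277001140527 /277970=-996514.52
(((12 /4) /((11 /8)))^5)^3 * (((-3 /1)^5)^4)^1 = 1760328498942384733213345972224 /4177248169415651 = 421408646924761.11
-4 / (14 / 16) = -32 / 7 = -4.57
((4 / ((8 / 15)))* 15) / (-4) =-225 / 8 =-28.12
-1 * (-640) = 640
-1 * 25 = -25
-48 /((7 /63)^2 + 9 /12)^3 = -1632586752 /15069223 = -108.34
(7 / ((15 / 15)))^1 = 7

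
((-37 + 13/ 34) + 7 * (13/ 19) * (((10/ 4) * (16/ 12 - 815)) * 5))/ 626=-23619160/ 303297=-77.87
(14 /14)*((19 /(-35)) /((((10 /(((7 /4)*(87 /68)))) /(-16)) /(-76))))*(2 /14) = -62814 /2975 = -21.11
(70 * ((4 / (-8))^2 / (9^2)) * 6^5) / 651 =80 / 31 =2.58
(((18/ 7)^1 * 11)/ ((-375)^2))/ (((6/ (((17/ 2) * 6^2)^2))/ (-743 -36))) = -267455628/ 109375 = -2445.31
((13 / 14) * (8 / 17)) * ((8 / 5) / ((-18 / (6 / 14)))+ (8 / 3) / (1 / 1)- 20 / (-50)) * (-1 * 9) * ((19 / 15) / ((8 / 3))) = -117819 / 20825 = -5.66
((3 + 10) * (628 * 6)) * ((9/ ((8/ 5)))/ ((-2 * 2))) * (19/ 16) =-5235165/ 64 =-81799.45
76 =76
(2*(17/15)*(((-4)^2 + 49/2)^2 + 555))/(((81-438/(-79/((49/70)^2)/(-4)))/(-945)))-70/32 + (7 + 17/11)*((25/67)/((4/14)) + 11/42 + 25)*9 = -247746824436703/3811139024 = -65005.98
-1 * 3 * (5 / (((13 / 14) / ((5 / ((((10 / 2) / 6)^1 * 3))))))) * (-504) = 16283.08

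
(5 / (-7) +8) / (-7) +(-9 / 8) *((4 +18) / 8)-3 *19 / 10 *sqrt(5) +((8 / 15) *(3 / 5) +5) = 46469 / 39200-57 *sqrt(5) / 10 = -11.56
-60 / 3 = -20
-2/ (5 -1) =-1/ 2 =-0.50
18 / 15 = 6 / 5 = 1.20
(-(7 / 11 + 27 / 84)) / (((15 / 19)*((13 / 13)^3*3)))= -1121 / 2772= -0.40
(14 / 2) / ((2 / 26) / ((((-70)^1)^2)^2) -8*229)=-2184910000 / 571822159999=-0.00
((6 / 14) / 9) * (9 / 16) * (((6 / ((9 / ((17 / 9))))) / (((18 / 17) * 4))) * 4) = 289 / 9072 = 0.03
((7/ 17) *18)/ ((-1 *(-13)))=126/ 221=0.57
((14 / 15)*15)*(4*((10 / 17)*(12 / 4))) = 1680 / 17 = 98.82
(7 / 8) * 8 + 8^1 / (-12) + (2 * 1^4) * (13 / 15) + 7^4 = 36136 / 15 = 2409.07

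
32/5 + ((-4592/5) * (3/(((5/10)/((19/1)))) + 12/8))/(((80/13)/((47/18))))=-13500569/300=-45001.90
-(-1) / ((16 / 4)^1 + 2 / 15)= 15 / 62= 0.24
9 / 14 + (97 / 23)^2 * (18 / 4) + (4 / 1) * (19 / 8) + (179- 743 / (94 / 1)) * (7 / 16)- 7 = 158.04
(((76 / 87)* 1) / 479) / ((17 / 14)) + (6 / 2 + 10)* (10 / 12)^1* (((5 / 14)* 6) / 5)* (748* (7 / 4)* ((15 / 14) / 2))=129166564909 / 39672696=3255.81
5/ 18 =0.28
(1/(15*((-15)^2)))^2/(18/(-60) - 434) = -2/9893896875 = -0.00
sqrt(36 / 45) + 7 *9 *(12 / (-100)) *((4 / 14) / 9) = -6 / 25 + 2 *sqrt(5) / 5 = 0.65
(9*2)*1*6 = 108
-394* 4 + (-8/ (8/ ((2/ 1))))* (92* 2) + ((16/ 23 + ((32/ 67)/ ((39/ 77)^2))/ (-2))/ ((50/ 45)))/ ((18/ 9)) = -506301544/ 260429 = -1944.11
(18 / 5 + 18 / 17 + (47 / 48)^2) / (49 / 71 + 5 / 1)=78110579 / 79119360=0.99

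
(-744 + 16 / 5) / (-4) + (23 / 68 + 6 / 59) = 185.64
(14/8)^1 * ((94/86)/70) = 47/1720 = 0.03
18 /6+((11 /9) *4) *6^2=179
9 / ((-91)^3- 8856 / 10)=-45 / 3772283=-0.00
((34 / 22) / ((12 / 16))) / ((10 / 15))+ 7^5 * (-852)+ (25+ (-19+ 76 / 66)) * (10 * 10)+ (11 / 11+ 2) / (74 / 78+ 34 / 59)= -150734468581 / 10527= -14318843.79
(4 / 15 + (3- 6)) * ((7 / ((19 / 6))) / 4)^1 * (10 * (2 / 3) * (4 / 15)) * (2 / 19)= -4592 / 16245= -0.28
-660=-660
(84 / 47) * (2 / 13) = 168 / 611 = 0.27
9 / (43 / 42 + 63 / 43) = 16254 / 4495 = 3.62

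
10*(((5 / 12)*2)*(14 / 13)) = 8.97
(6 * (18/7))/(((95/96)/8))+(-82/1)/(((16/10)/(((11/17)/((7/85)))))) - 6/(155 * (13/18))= -298015103/1071980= -278.00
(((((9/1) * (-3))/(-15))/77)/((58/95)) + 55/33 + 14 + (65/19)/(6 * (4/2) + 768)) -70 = -9213559/169708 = -54.29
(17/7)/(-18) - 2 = -269/126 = -2.13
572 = 572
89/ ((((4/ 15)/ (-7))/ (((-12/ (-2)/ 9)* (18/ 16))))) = -28035/ 16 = -1752.19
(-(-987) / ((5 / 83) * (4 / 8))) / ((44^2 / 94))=3850287 / 2420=1591.03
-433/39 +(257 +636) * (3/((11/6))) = 622123/429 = 1450.17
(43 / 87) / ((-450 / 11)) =-473 / 39150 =-0.01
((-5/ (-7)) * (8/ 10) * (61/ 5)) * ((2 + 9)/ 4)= 671/ 35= 19.17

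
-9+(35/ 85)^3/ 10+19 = 491643/ 49130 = 10.01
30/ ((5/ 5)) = 30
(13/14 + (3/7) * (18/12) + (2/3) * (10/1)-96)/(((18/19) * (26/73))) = -2556241/9828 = -260.10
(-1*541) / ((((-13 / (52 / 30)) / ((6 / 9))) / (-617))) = -1335188 / 45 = -29670.84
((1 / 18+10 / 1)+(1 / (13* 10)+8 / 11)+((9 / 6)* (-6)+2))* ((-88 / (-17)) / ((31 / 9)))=195136 / 34255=5.70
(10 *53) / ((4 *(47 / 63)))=16695 / 94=177.61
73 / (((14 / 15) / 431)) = 471945 / 14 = 33710.36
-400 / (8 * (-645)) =10 / 129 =0.08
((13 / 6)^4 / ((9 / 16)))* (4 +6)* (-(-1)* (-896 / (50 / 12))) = -102362624 / 1215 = -84249.07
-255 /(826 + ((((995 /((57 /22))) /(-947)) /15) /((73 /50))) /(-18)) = -27130115295 /87880404484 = -0.31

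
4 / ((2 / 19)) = 38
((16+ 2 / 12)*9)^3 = 3080271.38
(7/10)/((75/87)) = 203/250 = 0.81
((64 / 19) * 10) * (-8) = -5120 / 19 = -269.47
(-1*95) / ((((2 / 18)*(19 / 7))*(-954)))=35 / 106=0.33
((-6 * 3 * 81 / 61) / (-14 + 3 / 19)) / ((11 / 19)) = 526338 / 176473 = 2.98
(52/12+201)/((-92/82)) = -12628/69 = -183.01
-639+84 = -555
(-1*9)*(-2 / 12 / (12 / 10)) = 5 / 4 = 1.25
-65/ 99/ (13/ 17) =-85/ 99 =-0.86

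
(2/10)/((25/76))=0.61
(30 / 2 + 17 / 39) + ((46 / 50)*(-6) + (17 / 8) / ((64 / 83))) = 6325741 / 499200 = 12.67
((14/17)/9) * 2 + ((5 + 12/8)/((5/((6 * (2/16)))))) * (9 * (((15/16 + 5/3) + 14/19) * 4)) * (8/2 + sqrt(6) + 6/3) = 356499 * sqrt(6)/3040 + 163675601/232560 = 991.05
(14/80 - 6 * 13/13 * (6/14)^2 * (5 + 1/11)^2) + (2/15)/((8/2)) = -82339/2904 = -28.35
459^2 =210681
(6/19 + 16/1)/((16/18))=1395/76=18.36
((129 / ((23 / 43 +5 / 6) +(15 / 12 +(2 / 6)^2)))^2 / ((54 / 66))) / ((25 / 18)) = 877291687008 / 446265625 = 1965.85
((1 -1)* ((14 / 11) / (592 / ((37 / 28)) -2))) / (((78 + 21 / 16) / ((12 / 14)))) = 0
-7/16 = -0.44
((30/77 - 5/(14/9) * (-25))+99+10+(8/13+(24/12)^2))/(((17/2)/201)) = 4596.09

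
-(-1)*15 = 15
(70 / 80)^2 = 0.77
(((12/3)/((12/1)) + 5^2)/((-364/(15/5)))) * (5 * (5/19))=-25/91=-0.27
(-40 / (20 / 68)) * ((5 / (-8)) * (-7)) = -595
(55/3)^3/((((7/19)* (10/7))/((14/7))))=632225/27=23415.74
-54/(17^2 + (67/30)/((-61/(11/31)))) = -3063420/16394233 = -0.19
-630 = -630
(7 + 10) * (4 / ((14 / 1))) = 4.86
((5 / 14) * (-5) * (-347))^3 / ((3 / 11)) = 7181268015625 / 8232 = 872360060.21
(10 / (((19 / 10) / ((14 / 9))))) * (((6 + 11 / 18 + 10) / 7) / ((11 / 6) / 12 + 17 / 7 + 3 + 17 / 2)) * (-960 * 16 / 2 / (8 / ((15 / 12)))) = -669760000 / 404529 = -1655.65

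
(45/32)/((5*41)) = 9/1312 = 0.01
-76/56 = -19/14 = -1.36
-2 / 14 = -1 / 7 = -0.14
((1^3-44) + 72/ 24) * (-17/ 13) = 680/ 13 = 52.31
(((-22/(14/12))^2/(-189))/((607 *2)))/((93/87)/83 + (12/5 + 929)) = -5824940/3500760528531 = -0.00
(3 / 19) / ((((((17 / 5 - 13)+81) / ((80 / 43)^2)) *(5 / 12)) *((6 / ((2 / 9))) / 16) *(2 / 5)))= 1024000 / 37625301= 0.03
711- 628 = 83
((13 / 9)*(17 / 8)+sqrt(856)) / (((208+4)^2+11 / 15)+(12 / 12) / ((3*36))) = 3315 / 48540322+1080*sqrt(214) / 24270161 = 0.00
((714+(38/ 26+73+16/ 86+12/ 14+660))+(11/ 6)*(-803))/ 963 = -532057/ 22609314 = -0.02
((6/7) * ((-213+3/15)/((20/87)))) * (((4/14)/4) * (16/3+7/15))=-287622/875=-328.71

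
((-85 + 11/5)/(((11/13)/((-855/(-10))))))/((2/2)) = -460161/55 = -8366.56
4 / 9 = 0.44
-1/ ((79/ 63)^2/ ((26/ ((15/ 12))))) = -412776/ 31205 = -13.23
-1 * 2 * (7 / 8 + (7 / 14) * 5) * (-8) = 54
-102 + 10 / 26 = -1321 / 13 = -101.62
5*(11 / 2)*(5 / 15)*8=220 / 3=73.33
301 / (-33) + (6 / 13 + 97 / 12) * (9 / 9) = -989 / 1716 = -0.58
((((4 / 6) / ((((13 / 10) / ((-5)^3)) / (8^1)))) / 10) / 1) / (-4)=500 / 39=12.82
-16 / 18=-8 / 9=-0.89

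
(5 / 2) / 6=5 / 12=0.42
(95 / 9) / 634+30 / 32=43555 / 45648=0.95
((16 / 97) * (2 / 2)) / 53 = 16 / 5141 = 0.00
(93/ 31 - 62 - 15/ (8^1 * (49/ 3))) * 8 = -23173/ 49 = -472.92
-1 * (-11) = 11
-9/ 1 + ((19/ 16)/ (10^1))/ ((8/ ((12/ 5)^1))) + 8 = -1543/ 1600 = -0.96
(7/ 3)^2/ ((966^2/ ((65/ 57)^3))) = 274625/ 31741339428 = 0.00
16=16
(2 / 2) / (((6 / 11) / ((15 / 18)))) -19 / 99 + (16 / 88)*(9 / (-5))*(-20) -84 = -30143 / 396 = -76.12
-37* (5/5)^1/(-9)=37/9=4.11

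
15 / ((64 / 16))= 15 / 4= 3.75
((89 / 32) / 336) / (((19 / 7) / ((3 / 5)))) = 89 / 48640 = 0.00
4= 4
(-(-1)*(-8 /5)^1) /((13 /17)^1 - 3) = 68 /95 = 0.72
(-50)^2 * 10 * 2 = 50000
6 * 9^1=54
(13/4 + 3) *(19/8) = 475/32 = 14.84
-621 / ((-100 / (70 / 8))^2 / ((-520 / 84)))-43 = -8683 / 640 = -13.57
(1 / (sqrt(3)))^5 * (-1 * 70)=-70 * sqrt(3) / 27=-4.49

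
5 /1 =5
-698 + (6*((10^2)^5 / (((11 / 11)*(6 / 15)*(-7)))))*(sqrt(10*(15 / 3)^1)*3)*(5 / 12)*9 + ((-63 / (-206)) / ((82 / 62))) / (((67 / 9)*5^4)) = -8437500000000*sqrt(2) / 7 - 246866004923 / 353676250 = -1704632419629.86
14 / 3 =4.67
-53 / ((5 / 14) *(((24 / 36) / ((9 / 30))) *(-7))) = 477 / 50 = 9.54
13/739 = 0.02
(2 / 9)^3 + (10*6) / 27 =1628 / 729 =2.23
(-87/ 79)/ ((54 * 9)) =-0.00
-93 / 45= -31 / 15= -2.07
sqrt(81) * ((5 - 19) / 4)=-31.50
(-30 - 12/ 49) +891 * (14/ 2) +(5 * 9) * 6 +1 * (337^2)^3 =71775377488068802/ 49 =1464803622205485.76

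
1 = 1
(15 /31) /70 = 3 /434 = 0.01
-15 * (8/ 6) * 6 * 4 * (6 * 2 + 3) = -7200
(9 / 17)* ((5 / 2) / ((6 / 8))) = 30 / 17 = 1.76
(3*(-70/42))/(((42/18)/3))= -45/7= -6.43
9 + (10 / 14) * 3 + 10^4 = 70078 / 7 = 10011.14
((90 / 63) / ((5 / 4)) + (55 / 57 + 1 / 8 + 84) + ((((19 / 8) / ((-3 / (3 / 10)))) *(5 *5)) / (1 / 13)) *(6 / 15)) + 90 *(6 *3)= 2673871 / 1596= 1675.36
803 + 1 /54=43363 /54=803.02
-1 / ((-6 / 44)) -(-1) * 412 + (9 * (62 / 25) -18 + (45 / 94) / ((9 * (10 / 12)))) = 1493603 / 3525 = 423.72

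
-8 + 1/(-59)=-473/59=-8.02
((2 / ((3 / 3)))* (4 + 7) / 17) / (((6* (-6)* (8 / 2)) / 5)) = -55 / 1224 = -0.04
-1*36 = -36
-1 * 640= -640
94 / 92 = 47 / 46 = 1.02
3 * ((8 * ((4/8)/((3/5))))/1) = 20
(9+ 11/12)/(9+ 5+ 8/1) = 119/264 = 0.45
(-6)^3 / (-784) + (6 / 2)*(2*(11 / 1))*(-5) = -32313 / 98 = -329.72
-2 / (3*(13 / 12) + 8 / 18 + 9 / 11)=-792 / 1787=-0.44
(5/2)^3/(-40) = -25/64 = -0.39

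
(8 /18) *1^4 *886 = 3544 /9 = 393.78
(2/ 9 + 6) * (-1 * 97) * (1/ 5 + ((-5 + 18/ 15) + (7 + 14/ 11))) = -1396024/ 495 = -2820.25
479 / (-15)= -479 / 15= -31.93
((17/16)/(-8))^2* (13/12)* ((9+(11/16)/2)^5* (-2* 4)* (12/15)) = -8978362514331743/1030792151040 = -8710.16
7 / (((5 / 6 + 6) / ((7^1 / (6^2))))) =49 / 246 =0.20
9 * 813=7317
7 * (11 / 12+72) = 6125 / 12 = 510.42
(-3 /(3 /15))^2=225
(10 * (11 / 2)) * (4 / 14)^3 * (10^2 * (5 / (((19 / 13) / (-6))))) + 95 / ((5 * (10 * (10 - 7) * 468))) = -240926276177 / 91498680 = -2633.11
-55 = -55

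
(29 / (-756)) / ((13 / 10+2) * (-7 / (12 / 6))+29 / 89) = 12905 / 3776031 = 0.00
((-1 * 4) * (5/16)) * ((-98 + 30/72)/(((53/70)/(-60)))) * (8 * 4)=-16394000/53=-309320.75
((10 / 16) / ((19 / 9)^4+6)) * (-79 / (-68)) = 2591595 / 92309728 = 0.03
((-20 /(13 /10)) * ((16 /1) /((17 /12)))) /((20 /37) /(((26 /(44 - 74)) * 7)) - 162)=1657600 /1546303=1.07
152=152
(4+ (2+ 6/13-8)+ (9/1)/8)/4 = -0.10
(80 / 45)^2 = 256 / 81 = 3.16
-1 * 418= -418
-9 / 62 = -0.15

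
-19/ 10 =-1.90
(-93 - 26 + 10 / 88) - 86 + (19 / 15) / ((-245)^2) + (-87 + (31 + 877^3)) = 26722354212590711 / 39616500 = 674525872.11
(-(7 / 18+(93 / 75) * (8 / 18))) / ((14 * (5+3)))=-47 / 5600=-0.01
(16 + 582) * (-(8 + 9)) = -10166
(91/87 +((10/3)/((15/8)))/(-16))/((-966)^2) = 61/60888429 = 0.00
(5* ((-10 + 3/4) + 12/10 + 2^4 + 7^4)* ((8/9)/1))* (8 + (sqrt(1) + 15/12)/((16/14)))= 15369101/144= 106729.87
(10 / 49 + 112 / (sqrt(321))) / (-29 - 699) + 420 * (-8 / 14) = -4280645 / 17836 - 2 * sqrt(321) / 4173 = -240.01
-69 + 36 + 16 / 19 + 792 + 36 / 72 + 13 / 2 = 14570 / 19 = 766.84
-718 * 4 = -2872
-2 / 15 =-0.13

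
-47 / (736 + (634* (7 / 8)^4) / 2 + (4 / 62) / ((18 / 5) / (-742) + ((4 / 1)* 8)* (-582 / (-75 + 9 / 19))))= -163218846404608 / 3201241927499647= -0.05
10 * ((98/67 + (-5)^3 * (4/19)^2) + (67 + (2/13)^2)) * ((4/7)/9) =10291961240/257518989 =39.97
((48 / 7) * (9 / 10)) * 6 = 1296 / 35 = 37.03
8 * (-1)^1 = -8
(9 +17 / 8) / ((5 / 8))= 89 / 5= 17.80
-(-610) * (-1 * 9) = -5490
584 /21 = 27.81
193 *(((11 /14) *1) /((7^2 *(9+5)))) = 2123 /9604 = 0.22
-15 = -15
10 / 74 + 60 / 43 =2435 / 1591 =1.53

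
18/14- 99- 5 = -719/7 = -102.71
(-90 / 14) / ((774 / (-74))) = 185 / 301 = 0.61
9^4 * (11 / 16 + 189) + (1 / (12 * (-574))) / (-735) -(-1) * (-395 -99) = 12596410442387 / 10125360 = 1244045.69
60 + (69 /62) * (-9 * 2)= 1239 /31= 39.97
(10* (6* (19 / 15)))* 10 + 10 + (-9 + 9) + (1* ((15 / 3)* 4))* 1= 790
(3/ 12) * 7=7/ 4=1.75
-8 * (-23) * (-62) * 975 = -11122800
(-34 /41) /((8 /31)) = -527 /164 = -3.21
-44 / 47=-0.94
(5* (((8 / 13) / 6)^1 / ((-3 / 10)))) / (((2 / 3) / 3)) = -100 / 13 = -7.69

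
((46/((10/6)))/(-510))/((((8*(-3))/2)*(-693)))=-0.00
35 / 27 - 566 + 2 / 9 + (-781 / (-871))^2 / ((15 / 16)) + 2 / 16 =-461692807633 / 819332280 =-563.50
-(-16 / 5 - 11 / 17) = 327 / 85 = 3.85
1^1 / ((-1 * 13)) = -1 / 13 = -0.08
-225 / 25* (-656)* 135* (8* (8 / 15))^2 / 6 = 12091392 / 5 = 2418278.40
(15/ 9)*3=5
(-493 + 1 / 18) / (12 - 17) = 8873 / 90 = 98.59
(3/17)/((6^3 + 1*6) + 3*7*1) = 1/1377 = 0.00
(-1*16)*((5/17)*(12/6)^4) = -75.29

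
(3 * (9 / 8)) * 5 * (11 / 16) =1485 / 128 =11.60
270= 270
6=6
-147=-147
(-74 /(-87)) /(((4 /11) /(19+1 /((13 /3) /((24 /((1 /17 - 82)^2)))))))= 195079866377 /4389295638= 44.44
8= 8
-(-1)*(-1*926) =-926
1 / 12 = 0.08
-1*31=-31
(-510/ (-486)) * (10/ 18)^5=265625/ 4782969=0.06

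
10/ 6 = 5/ 3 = 1.67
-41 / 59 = -0.69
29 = 29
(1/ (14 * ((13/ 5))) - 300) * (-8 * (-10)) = -2183800/ 91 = -23997.80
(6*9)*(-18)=-972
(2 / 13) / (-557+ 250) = -2 / 3991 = -0.00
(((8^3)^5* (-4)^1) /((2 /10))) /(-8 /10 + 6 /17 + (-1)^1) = 59813432551014400 /123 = 486288069520442.28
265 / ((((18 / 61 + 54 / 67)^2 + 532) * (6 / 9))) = 0.75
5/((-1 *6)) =-0.83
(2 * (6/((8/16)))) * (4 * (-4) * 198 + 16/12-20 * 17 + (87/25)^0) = -84136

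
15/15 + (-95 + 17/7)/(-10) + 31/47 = 17958/1645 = 10.92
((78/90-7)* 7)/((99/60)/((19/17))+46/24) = -12236/967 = -12.65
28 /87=0.32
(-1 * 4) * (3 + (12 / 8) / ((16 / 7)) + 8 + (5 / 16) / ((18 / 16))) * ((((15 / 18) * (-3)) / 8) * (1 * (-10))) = -85925 / 576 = -149.18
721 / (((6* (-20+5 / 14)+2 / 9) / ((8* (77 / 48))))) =-1165857 / 14822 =-78.66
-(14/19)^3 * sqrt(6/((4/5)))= -1372 * sqrt(30)/6859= -1.10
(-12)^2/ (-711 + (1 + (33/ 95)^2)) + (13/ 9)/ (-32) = -457571393/ 1845118368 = -0.25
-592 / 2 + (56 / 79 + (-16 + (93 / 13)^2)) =-3472777 / 13351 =-260.11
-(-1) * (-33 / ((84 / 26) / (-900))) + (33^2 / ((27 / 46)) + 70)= 233482 / 21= 11118.19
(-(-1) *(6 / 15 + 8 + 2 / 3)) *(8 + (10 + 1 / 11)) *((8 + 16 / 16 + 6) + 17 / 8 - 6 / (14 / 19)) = 1701649 / 1155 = 1473.29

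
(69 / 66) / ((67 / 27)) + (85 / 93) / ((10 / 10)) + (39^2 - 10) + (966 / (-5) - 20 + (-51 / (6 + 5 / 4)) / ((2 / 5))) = 25473209977 / 19876890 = 1281.55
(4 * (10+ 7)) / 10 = 34 / 5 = 6.80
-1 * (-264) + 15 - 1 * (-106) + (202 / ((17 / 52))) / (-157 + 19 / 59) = 14970561 / 39287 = 381.06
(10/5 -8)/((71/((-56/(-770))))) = -24/3905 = -0.01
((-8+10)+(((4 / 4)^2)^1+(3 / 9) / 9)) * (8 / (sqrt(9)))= 656 / 81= 8.10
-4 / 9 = -0.44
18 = 18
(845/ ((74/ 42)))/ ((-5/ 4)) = -14196/ 37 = -383.68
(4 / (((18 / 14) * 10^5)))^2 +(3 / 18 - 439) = -22215937499951 / 50625000000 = -438.83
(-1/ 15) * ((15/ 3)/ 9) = -1/ 27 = -0.04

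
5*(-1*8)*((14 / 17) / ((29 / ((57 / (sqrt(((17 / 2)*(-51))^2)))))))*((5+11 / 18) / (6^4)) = -67165 / 103865733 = -0.00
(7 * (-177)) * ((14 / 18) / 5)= -2891 / 15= -192.73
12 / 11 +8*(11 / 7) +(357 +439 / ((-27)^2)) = 20840192 / 56133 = 371.26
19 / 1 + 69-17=71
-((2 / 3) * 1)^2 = -4 / 9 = -0.44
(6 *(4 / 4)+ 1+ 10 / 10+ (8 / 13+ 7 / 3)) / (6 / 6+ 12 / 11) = 5.24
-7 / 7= -1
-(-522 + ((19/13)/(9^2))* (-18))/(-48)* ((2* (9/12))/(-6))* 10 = 38195/1404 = 27.20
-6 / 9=-2 / 3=-0.67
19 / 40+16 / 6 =377 / 120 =3.14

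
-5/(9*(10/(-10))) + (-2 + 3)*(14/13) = 191/117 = 1.63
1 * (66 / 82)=33 / 41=0.80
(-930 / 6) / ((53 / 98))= -15190 / 53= -286.60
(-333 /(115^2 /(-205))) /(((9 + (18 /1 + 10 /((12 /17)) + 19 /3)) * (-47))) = -27306 /11809925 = -0.00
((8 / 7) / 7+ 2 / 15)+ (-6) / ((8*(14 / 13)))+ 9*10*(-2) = -1060751 / 5880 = -180.40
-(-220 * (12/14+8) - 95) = 14305/7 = 2043.57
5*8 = 40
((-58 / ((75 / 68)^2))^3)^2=372113061020282628320402335596544 / 31676352024078369140625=11747345803.50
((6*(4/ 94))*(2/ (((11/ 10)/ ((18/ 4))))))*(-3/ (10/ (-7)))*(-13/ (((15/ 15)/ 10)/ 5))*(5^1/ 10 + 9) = -14004900/ 517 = -27088.78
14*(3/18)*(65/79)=455/237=1.92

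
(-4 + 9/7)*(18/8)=-171/28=-6.11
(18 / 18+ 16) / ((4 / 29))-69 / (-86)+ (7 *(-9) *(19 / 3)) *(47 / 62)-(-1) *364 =989537 / 5332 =185.58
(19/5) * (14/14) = 19/5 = 3.80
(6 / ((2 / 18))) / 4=27 / 2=13.50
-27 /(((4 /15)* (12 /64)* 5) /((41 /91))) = -4428 /91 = -48.66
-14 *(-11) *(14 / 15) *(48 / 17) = 405.84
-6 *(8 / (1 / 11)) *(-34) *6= 107712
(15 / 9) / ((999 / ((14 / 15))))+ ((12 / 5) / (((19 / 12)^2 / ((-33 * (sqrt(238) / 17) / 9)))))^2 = 5053974049054 / 497979347175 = 10.15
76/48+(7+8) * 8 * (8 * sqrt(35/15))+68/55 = 1861/660+320 * sqrt(21) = 1469.24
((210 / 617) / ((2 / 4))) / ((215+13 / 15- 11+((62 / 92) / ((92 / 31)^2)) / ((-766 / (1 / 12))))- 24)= 7515585100800 / 1996903991827501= 0.00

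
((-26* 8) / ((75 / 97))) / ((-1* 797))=20176 / 59775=0.34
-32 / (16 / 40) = -80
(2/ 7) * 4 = 8/ 7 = 1.14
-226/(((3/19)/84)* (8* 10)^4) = -15029/5120000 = -0.00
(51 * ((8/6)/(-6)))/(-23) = 34/69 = 0.49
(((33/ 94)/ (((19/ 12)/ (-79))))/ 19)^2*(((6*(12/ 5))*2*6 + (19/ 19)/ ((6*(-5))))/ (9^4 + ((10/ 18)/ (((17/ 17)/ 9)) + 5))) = 211355971002/ 9458267469095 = 0.02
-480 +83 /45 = -21517 /45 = -478.16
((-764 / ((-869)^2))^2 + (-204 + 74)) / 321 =-0.40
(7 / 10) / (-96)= -7 / 960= -0.01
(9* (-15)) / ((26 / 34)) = -2295 / 13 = -176.54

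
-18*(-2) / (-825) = -12 / 275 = -0.04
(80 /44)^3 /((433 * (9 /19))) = 152000 /5186907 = 0.03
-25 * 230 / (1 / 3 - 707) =1725 / 212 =8.14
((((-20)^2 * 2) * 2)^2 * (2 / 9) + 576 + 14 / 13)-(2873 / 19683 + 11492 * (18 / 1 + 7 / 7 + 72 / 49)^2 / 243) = 337686349819633 / 614365479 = 549650.59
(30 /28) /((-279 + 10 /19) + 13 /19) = -285 /73892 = -0.00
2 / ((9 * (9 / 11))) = 22 / 81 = 0.27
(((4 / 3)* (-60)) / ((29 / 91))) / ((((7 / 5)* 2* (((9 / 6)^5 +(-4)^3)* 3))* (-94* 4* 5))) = -416 / 1476129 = -0.00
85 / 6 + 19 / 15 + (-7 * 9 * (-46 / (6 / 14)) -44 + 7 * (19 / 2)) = 101999 / 15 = 6799.93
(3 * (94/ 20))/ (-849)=-47/ 2830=-0.02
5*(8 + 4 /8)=85 /2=42.50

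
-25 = -25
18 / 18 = 1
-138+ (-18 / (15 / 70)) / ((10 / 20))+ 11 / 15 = -4579 / 15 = -305.27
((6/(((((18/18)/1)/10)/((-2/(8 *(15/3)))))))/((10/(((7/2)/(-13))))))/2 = 21/520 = 0.04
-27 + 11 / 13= -340 / 13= -26.15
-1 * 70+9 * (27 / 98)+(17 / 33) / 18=-982208 / 14553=-67.49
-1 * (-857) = 857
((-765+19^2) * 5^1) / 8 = -505 / 2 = -252.50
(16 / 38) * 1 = 0.42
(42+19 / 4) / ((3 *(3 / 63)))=1309 / 4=327.25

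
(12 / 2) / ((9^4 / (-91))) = -182 / 2187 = -0.08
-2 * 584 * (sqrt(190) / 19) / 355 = -1168 * sqrt(190) / 6745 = -2.39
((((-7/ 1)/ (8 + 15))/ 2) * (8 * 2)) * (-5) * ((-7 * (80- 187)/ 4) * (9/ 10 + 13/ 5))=183505/ 23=7978.48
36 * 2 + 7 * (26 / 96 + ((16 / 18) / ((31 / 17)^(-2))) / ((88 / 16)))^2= 16046522824735 / 209558866176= 76.57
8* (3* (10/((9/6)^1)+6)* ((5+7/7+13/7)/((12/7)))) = 4180/3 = 1393.33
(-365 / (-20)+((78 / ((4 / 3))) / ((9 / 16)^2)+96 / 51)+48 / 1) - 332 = -48335 / 612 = -78.98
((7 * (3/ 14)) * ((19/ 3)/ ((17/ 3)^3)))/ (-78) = -171/ 255476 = -0.00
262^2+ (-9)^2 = 68725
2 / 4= 1 / 2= 0.50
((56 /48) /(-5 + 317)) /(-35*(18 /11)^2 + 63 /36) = -121 /2976012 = -0.00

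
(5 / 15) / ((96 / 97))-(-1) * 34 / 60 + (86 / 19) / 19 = 593501 / 519840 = 1.14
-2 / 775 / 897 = -0.00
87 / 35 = 2.49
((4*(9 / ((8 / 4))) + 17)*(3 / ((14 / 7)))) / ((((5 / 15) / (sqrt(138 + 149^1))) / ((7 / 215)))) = 441*sqrt(287) / 86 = 86.87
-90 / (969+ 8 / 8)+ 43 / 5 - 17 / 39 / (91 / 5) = 14601949 / 1721265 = 8.48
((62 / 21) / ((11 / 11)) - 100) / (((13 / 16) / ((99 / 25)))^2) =-1704485376 / 739375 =-2305.31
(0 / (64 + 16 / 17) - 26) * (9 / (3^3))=-26 / 3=-8.67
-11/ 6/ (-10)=11/ 60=0.18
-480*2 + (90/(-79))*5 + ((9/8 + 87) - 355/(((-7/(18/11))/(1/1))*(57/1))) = -810070215/924616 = -876.12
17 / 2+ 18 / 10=103 / 10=10.30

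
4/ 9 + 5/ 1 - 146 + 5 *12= -725/ 9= -80.56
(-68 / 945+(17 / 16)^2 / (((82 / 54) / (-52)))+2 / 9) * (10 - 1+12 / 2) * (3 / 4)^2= -95487247 / 293888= -324.91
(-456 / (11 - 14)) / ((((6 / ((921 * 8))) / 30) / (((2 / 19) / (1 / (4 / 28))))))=589440 / 7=84205.71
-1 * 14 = -14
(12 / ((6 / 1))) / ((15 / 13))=1.73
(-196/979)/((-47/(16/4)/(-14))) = -10976/46013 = -0.24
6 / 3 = 2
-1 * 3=-3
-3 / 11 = -0.27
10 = 10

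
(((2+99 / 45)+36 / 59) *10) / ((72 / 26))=6149 / 354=17.37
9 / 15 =3 / 5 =0.60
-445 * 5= -2225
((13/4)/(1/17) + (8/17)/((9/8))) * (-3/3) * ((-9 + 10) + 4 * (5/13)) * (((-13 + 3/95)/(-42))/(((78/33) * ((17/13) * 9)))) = -45345839/28910115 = -1.57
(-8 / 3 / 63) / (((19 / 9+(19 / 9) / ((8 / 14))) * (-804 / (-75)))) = -0.00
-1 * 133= -133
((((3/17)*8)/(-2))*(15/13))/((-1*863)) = 180/190723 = 0.00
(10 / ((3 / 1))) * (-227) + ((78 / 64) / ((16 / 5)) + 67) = -1058743 / 1536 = -689.29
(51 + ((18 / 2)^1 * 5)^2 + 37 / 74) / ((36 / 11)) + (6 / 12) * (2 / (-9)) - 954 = -2557 / 8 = -319.62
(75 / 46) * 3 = 225 / 46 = 4.89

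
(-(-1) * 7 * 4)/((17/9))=252/17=14.82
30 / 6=5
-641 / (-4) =641 / 4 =160.25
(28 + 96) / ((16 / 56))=434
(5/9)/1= 5/9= 0.56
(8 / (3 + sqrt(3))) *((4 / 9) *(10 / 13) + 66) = 31048 / 117-31048 *sqrt(3) / 351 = 112.16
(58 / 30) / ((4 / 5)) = 29 / 12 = 2.42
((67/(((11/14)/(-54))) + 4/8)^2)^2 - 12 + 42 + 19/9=947458605738504609193/2108304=449393733417241.83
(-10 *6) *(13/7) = -780/7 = -111.43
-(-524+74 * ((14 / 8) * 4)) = 6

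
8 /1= 8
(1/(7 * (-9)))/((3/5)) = -5/189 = -0.03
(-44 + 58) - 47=-33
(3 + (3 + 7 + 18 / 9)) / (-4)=-3.75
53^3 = 148877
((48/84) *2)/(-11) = -0.10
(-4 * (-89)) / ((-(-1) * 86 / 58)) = 10324 / 43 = 240.09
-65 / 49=-1.33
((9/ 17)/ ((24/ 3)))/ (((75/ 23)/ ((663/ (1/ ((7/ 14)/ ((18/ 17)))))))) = 5083/ 800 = 6.35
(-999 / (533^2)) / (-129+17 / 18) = 17982 / 654825145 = 0.00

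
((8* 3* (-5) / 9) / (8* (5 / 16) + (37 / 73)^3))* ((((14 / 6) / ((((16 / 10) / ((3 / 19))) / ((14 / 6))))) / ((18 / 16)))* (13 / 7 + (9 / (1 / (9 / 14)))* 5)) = -234732857800 / 3149395749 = -74.53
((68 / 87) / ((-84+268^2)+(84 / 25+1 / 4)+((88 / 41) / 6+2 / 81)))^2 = 196071840000 / 1651988370013868081209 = 0.00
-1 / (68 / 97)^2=-9409 / 4624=-2.03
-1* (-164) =164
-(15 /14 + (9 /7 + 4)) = -89 /14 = -6.36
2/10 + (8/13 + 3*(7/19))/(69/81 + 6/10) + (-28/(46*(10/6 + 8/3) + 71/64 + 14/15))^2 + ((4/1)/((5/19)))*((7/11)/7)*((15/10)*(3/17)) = 2994724924852203493/1691697476302854020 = 1.77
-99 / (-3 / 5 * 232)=165 / 232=0.71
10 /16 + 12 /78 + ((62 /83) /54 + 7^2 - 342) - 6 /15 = -340981163 /1165320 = -292.61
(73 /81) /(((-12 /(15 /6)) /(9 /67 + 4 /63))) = -0.04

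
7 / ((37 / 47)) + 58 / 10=2718 / 185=14.69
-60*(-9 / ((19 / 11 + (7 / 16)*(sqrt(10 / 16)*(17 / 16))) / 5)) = 1288.93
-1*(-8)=8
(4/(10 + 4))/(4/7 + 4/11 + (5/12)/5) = 264/941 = 0.28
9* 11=99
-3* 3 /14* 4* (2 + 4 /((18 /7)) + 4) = -136 /7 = -19.43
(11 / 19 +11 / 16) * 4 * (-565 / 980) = -2.92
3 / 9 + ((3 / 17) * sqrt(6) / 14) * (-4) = 1 / 3-6 * sqrt(6) / 119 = 0.21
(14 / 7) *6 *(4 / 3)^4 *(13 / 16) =832 / 27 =30.81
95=95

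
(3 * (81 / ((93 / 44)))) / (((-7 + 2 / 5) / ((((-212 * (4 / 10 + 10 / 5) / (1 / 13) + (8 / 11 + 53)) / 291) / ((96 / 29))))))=31392819 / 264616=118.64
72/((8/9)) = 81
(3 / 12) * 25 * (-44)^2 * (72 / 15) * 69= 4007520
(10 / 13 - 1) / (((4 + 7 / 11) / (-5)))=0.25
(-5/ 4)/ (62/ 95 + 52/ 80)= -95/ 99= -0.96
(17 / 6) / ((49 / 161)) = 391 / 42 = 9.31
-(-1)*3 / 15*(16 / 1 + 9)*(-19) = -95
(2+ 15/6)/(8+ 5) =9/26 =0.35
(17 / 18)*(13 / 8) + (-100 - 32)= -18787 / 144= -130.47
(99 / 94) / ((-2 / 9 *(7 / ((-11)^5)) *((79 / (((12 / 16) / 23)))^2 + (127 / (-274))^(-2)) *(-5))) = -20830086872001 / 5606134555008400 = -0.00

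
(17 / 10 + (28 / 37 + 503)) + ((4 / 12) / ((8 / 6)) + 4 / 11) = 4119413 / 8140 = 506.07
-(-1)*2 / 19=2 / 19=0.11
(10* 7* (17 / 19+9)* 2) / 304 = 1645 / 361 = 4.56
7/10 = 0.70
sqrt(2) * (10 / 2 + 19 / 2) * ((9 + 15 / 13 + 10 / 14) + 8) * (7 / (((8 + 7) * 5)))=49793 * sqrt(2) / 1950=36.11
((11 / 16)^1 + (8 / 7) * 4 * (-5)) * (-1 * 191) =474253 / 112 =4234.40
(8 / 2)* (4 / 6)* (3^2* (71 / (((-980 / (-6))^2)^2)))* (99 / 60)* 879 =500457771 / 144120025000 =0.00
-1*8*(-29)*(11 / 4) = 638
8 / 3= 2.67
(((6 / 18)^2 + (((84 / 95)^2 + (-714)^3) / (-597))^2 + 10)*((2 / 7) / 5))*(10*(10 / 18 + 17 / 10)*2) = 31610802863922677052476 / 32987503125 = 958266005891.37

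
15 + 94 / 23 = 439 / 23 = 19.09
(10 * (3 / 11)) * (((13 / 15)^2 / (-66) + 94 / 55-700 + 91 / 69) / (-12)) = 238054697 / 1502820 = 158.41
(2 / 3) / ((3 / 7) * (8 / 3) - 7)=-14 / 123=-0.11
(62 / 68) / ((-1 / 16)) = -248 / 17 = -14.59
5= 5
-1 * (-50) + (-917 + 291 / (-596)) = -517023 / 596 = -867.49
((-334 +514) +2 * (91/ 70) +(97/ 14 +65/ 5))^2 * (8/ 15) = 401974658/ 18375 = 21876.17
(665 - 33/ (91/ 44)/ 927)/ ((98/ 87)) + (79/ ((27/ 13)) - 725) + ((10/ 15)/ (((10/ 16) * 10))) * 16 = -58849222267/ 620023950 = -94.91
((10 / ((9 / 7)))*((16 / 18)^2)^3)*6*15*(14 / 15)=513802240 / 1594323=322.27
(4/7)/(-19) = -4/133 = -0.03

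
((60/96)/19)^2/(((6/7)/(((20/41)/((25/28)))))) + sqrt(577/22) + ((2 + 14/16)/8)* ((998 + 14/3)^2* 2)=sqrt(12694)/22 + 770042273503/1065672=722593.57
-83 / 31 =-2.68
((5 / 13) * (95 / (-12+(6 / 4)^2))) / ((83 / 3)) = -1900 / 14027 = -0.14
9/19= 0.47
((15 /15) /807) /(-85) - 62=-4252891 /68595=-62.00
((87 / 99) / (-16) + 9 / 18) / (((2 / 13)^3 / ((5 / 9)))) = 2581475 / 38016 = 67.90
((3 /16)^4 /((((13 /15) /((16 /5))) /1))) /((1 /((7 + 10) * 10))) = 20655 /26624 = 0.78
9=9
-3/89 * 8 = -24/89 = -0.27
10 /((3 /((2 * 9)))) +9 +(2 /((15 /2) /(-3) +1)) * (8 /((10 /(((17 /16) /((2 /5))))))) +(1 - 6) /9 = 1181 /18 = 65.61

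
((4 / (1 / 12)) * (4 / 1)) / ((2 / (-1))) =-96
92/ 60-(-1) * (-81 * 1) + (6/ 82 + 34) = -27917/ 615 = -45.39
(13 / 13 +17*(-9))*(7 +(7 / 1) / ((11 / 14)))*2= -53200 / 11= -4836.36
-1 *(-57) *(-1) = -57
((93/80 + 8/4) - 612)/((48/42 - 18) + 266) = -340949/139520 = -2.44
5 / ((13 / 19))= 95 / 13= 7.31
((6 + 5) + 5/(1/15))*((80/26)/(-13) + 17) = 243638/169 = 1441.64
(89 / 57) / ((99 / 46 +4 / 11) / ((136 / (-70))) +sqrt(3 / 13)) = -93354581320 / 66765578799 - 105368031296 * sqrt(39) / 1268545997181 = -1.92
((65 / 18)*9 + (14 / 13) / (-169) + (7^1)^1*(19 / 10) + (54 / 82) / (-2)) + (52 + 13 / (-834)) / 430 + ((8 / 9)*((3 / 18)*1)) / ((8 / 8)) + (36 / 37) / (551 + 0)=271078157249603531 / 5927127263256420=45.74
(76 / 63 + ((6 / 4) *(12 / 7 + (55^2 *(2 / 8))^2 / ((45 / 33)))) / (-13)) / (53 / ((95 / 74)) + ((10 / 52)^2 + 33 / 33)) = -223755569765 / 195686424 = -1143.44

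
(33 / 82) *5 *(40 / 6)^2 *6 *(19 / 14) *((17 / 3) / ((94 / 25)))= 44412500 / 40467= 1097.50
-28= -28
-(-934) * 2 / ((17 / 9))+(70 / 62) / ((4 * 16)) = 33355603 / 33728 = 988.96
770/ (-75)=-154/ 15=-10.27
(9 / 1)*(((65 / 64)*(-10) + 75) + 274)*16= 97587 / 2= 48793.50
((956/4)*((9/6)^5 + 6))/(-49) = -103965/1568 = -66.30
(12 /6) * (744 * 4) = 5952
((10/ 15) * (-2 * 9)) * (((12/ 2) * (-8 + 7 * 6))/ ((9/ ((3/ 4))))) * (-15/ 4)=765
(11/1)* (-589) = -6479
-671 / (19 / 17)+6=-11293 / 19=-594.37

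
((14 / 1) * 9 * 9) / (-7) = -162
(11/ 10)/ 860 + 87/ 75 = 9987/ 8600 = 1.16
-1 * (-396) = 396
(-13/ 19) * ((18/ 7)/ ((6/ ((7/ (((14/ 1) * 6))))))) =-0.02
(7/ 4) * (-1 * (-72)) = 126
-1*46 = -46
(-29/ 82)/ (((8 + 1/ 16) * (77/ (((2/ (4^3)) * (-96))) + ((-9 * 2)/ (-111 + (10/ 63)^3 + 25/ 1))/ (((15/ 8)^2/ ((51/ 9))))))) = 62358821800/ 36008617029007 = 0.00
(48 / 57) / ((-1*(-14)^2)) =-4 / 931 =-0.00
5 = 5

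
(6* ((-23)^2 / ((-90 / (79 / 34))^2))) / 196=3301489 / 305877600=0.01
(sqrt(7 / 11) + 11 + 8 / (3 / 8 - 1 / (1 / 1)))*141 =-1269 / 5 + 141*sqrt(77) / 11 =-141.32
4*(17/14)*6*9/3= 612/7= 87.43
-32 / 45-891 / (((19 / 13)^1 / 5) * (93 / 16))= -13918448 / 26505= -525.13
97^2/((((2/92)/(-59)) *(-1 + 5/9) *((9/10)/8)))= 510720520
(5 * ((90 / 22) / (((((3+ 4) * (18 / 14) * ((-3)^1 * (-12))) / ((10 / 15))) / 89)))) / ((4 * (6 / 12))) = 2225 / 1188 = 1.87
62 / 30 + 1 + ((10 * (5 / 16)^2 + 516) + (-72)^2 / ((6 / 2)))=4316243 / 1920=2248.04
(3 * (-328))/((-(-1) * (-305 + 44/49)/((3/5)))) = 48216/24835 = 1.94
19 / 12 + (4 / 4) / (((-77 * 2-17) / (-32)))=1211 / 684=1.77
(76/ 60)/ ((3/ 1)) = 19/ 45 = 0.42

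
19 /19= 1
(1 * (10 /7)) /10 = 1 /7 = 0.14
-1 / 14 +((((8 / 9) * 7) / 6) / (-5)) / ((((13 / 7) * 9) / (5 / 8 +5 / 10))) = -0.09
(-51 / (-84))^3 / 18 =0.01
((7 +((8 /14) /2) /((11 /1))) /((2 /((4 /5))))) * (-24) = -67.45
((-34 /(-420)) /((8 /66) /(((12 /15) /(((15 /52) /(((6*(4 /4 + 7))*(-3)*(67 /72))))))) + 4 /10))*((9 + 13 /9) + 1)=67105324 /28949319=2.32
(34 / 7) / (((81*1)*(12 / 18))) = 17 / 189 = 0.09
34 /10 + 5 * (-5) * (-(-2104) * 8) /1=-2103983 /5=-420796.60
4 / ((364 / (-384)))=-384 / 91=-4.22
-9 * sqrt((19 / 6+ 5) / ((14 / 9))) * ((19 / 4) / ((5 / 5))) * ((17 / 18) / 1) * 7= -2261 * sqrt(21) / 16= -647.58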